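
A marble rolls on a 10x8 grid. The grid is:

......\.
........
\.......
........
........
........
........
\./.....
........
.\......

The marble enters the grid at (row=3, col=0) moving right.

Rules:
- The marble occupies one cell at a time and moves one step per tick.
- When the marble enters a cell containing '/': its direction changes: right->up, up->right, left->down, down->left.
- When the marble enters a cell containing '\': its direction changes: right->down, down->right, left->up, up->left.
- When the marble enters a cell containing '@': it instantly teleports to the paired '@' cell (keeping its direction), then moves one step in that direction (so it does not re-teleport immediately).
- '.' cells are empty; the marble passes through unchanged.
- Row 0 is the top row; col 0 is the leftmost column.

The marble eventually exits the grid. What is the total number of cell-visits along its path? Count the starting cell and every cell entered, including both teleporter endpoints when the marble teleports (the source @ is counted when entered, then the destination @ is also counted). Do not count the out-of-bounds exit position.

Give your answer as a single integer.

Answer: 8

Derivation:
Step 1: enter (3,0), '.' pass, move right to (3,1)
Step 2: enter (3,1), '.' pass, move right to (3,2)
Step 3: enter (3,2), '.' pass, move right to (3,3)
Step 4: enter (3,3), '.' pass, move right to (3,4)
Step 5: enter (3,4), '.' pass, move right to (3,5)
Step 6: enter (3,5), '.' pass, move right to (3,6)
Step 7: enter (3,6), '.' pass, move right to (3,7)
Step 8: enter (3,7), '.' pass, move right to (3,8)
Step 9: at (3,8) — EXIT via right edge, pos 3
Path length (cell visits): 8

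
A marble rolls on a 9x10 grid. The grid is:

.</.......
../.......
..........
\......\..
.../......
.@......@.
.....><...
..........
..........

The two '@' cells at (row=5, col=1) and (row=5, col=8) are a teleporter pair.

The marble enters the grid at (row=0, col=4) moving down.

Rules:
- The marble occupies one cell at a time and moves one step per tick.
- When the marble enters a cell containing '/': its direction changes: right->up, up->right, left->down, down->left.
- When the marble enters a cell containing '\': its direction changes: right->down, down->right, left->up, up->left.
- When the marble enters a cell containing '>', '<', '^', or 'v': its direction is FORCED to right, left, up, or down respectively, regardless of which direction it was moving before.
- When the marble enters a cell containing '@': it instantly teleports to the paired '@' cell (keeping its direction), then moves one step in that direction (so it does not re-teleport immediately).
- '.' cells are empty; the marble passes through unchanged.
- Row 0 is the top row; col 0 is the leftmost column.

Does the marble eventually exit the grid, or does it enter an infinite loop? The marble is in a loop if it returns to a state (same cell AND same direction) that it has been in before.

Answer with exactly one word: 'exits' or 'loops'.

Step 1: enter (0,4), '.' pass, move down to (1,4)
Step 2: enter (1,4), '.' pass, move down to (2,4)
Step 3: enter (2,4), '.' pass, move down to (3,4)
Step 4: enter (3,4), '.' pass, move down to (4,4)
Step 5: enter (4,4), '.' pass, move down to (5,4)
Step 6: enter (5,4), '.' pass, move down to (6,4)
Step 7: enter (6,4), '.' pass, move down to (7,4)
Step 8: enter (7,4), '.' pass, move down to (8,4)
Step 9: enter (8,4), '.' pass, move down to (9,4)
Step 10: at (9,4) — EXIT via bottom edge, pos 4

Answer: exits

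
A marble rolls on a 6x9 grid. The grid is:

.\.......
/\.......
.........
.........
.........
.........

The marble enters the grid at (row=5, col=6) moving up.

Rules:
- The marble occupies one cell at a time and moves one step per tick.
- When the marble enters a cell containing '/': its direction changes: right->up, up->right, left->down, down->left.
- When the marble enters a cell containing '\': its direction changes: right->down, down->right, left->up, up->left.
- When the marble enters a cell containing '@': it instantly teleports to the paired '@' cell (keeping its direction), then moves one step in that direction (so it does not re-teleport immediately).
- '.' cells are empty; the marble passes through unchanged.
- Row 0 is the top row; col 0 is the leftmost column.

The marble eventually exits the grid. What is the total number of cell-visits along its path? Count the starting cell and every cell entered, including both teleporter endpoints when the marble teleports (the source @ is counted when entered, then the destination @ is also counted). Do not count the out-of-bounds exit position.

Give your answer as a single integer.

Answer: 6

Derivation:
Step 1: enter (5,6), '.' pass, move up to (4,6)
Step 2: enter (4,6), '.' pass, move up to (3,6)
Step 3: enter (3,6), '.' pass, move up to (2,6)
Step 4: enter (2,6), '.' pass, move up to (1,6)
Step 5: enter (1,6), '.' pass, move up to (0,6)
Step 6: enter (0,6), '.' pass, move up to (-1,6)
Step 7: at (-1,6) — EXIT via top edge, pos 6
Path length (cell visits): 6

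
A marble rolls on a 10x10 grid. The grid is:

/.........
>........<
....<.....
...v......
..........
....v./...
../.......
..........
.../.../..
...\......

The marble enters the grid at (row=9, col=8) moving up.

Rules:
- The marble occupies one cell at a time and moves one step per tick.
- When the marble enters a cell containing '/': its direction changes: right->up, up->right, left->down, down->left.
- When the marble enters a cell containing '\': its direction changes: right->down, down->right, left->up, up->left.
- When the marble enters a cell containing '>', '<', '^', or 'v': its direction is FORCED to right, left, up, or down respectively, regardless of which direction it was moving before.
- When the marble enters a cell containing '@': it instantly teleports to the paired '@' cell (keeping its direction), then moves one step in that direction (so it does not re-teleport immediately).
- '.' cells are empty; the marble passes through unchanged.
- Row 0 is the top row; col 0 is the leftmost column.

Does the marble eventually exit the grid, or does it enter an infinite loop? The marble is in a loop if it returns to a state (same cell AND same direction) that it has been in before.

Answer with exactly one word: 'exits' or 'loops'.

Answer: exits

Derivation:
Step 1: enter (9,8), '.' pass, move up to (8,8)
Step 2: enter (8,8), '.' pass, move up to (7,8)
Step 3: enter (7,8), '.' pass, move up to (6,8)
Step 4: enter (6,8), '.' pass, move up to (5,8)
Step 5: enter (5,8), '.' pass, move up to (4,8)
Step 6: enter (4,8), '.' pass, move up to (3,8)
Step 7: enter (3,8), '.' pass, move up to (2,8)
Step 8: enter (2,8), '.' pass, move up to (1,8)
Step 9: enter (1,8), '.' pass, move up to (0,8)
Step 10: enter (0,8), '.' pass, move up to (-1,8)
Step 11: at (-1,8) — EXIT via top edge, pos 8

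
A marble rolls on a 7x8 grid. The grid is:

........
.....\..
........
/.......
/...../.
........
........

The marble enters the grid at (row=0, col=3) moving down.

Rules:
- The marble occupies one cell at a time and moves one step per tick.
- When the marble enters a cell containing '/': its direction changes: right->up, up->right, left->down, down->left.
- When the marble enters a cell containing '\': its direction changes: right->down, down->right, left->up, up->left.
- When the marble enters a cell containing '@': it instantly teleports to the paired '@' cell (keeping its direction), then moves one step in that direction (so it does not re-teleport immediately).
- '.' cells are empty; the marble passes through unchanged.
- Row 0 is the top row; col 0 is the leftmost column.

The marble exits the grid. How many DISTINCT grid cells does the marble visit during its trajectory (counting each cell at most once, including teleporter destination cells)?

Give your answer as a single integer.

Step 1: enter (0,3), '.' pass, move down to (1,3)
Step 2: enter (1,3), '.' pass, move down to (2,3)
Step 3: enter (2,3), '.' pass, move down to (3,3)
Step 4: enter (3,3), '.' pass, move down to (4,3)
Step 5: enter (4,3), '.' pass, move down to (5,3)
Step 6: enter (5,3), '.' pass, move down to (6,3)
Step 7: enter (6,3), '.' pass, move down to (7,3)
Step 8: at (7,3) — EXIT via bottom edge, pos 3
Distinct cells visited: 7 (path length 7)

Answer: 7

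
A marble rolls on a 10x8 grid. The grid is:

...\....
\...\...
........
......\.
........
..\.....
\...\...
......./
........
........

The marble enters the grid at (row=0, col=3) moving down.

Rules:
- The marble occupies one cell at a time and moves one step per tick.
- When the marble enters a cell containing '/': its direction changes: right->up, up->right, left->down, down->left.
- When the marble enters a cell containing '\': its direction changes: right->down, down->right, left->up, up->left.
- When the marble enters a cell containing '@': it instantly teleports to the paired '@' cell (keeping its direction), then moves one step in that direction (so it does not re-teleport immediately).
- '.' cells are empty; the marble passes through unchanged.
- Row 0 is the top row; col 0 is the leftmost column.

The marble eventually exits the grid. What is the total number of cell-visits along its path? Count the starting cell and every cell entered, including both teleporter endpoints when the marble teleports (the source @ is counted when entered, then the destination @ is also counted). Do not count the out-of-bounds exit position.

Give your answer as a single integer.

Step 1: enter (0,3), '\' deflects down->right, move right to (0,4)
Step 2: enter (0,4), '.' pass, move right to (0,5)
Step 3: enter (0,5), '.' pass, move right to (0,6)
Step 4: enter (0,6), '.' pass, move right to (0,7)
Step 5: enter (0,7), '.' pass, move right to (0,8)
Step 6: at (0,8) — EXIT via right edge, pos 0
Path length (cell visits): 5

Answer: 5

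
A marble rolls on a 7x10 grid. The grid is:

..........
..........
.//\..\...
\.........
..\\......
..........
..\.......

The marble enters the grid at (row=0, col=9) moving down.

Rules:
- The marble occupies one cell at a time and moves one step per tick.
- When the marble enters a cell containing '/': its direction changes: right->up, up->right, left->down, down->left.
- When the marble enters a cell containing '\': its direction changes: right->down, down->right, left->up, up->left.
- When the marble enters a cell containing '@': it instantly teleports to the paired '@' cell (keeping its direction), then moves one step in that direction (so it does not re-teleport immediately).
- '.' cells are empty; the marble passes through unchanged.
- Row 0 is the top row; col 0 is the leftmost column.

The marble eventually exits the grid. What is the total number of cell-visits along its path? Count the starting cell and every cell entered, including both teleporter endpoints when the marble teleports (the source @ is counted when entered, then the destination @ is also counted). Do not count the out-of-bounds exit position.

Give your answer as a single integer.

Step 1: enter (0,9), '.' pass, move down to (1,9)
Step 2: enter (1,9), '.' pass, move down to (2,9)
Step 3: enter (2,9), '.' pass, move down to (3,9)
Step 4: enter (3,9), '.' pass, move down to (4,9)
Step 5: enter (4,9), '.' pass, move down to (5,9)
Step 6: enter (5,9), '.' pass, move down to (6,9)
Step 7: enter (6,9), '.' pass, move down to (7,9)
Step 8: at (7,9) — EXIT via bottom edge, pos 9
Path length (cell visits): 7

Answer: 7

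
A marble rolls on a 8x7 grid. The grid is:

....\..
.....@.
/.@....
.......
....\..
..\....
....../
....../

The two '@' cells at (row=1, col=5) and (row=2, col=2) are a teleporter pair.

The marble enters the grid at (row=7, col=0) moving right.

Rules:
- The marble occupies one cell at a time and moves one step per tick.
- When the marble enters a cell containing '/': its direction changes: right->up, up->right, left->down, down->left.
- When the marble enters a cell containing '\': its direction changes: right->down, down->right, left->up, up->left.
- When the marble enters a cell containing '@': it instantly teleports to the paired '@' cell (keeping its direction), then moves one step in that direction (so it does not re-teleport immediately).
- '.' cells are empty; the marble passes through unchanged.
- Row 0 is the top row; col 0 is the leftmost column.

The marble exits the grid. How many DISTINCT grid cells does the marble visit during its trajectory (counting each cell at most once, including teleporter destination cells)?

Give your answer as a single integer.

Step 1: enter (7,0), '.' pass, move right to (7,1)
Step 2: enter (7,1), '.' pass, move right to (7,2)
Step 3: enter (7,2), '.' pass, move right to (7,3)
Step 4: enter (7,3), '.' pass, move right to (7,4)
Step 5: enter (7,4), '.' pass, move right to (7,5)
Step 6: enter (7,5), '.' pass, move right to (7,6)
Step 7: enter (7,6), '/' deflects right->up, move up to (6,6)
Step 8: enter (6,6), '/' deflects up->right, move right to (6,7)
Step 9: at (6,7) — EXIT via right edge, pos 6
Distinct cells visited: 8 (path length 8)

Answer: 8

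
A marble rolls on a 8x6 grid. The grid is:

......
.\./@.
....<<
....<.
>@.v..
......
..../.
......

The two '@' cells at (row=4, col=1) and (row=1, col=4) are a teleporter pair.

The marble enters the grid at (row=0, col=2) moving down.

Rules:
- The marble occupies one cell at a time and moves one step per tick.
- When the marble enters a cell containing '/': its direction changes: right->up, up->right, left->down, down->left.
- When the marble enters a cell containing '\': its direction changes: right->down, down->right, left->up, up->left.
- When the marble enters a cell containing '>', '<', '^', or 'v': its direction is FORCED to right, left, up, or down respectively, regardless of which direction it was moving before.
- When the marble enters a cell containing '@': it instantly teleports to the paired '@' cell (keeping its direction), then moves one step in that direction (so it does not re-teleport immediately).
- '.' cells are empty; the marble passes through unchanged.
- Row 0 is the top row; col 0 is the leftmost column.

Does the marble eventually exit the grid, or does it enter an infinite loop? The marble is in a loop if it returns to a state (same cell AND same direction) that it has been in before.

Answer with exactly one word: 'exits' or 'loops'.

Step 1: enter (0,2), '.' pass, move down to (1,2)
Step 2: enter (1,2), '.' pass, move down to (2,2)
Step 3: enter (2,2), '.' pass, move down to (3,2)
Step 4: enter (3,2), '.' pass, move down to (4,2)
Step 5: enter (4,2), '.' pass, move down to (5,2)
Step 6: enter (5,2), '.' pass, move down to (6,2)
Step 7: enter (6,2), '.' pass, move down to (7,2)
Step 8: enter (7,2), '.' pass, move down to (8,2)
Step 9: at (8,2) — EXIT via bottom edge, pos 2

Answer: exits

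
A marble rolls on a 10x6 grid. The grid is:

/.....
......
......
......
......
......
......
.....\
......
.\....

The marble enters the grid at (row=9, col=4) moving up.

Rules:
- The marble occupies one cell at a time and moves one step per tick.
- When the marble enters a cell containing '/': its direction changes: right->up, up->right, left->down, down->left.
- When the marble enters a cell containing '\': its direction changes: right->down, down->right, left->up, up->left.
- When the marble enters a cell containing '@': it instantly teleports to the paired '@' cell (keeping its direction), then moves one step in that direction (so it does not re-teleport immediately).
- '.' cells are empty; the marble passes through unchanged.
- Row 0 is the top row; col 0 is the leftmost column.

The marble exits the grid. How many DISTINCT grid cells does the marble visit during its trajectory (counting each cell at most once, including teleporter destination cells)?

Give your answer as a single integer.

Step 1: enter (9,4), '.' pass, move up to (8,4)
Step 2: enter (8,4), '.' pass, move up to (7,4)
Step 3: enter (7,4), '.' pass, move up to (6,4)
Step 4: enter (6,4), '.' pass, move up to (5,4)
Step 5: enter (5,4), '.' pass, move up to (4,4)
Step 6: enter (4,4), '.' pass, move up to (3,4)
Step 7: enter (3,4), '.' pass, move up to (2,4)
Step 8: enter (2,4), '.' pass, move up to (1,4)
Step 9: enter (1,4), '.' pass, move up to (0,4)
Step 10: enter (0,4), '.' pass, move up to (-1,4)
Step 11: at (-1,4) — EXIT via top edge, pos 4
Distinct cells visited: 10 (path length 10)

Answer: 10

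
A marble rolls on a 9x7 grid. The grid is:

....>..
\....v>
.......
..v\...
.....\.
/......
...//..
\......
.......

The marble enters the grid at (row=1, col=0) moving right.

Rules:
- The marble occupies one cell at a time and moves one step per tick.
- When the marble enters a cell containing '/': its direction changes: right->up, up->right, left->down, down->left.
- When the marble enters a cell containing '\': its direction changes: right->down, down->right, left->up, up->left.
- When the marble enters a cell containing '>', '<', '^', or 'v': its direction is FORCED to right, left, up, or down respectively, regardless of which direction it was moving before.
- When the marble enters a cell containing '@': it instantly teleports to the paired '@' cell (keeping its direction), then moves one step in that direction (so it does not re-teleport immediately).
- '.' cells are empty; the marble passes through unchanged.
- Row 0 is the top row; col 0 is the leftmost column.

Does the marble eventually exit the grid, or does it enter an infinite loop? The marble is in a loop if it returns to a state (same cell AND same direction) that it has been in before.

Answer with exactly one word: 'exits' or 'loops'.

Answer: exits

Derivation:
Step 1: enter (1,0), '\' deflects right->down, move down to (2,0)
Step 2: enter (2,0), '.' pass, move down to (3,0)
Step 3: enter (3,0), '.' pass, move down to (4,0)
Step 4: enter (4,0), '.' pass, move down to (5,0)
Step 5: enter (5,0), '/' deflects down->left, move left to (5,-1)
Step 6: at (5,-1) — EXIT via left edge, pos 5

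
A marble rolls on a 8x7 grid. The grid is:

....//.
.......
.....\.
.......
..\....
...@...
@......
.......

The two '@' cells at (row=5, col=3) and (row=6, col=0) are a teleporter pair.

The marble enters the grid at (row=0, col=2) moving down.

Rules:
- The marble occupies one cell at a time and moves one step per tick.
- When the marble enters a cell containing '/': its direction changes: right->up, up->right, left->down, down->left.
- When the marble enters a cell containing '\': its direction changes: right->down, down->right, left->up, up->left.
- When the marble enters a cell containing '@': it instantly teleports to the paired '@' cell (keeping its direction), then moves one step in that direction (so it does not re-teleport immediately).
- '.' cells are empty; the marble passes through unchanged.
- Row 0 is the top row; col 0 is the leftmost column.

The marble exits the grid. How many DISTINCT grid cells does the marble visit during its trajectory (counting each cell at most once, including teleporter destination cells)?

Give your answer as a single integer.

Answer: 9

Derivation:
Step 1: enter (0,2), '.' pass, move down to (1,2)
Step 2: enter (1,2), '.' pass, move down to (2,2)
Step 3: enter (2,2), '.' pass, move down to (3,2)
Step 4: enter (3,2), '.' pass, move down to (4,2)
Step 5: enter (4,2), '\' deflects down->right, move right to (4,3)
Step 6: enter (4,3), '.' pass, move right to (4,4)
Step 7: enter (4,4), '.' pass, move right to (4,5)
Step 8: enter (4,5), '.' pass, move right to (4,6)
Step 9: enter (4,6), '.' pass, move right to (4,7)
Step 10: at (4,7) — EXIT via right edge, pos 4
Distinct cells visited: 9 (path length 9)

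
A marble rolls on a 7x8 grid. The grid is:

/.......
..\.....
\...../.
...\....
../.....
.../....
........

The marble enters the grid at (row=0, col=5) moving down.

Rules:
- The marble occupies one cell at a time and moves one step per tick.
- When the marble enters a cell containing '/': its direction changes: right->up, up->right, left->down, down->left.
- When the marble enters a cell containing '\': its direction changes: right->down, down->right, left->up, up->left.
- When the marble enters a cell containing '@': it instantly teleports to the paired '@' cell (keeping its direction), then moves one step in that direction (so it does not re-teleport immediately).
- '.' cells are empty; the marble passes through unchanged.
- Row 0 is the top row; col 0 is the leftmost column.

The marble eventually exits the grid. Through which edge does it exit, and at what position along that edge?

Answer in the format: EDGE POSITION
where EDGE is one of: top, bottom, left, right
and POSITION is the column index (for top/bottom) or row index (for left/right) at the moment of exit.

Answer: bottom 5

Derivation:
Step 1: enter (0,5), '.' pass, move down to (1,5)
Step 2: enter (1,5), '.' pass, move down to (2,5)
Step 3: enter (2,5), '.' pass, move down to (3,5)
Step 4: enter (3,5), '.' pass, move down to (4,5)
Step 5: enter (4,5), '.' pass, move down to (5,5)
Step 6: enter (5,5), '.' pass, move down to (6,5)
Step 7: enter (6,5), '.' pass, move down to (7,5)
Step 8: at (7,5) — EXIT via bottom edge, pos 5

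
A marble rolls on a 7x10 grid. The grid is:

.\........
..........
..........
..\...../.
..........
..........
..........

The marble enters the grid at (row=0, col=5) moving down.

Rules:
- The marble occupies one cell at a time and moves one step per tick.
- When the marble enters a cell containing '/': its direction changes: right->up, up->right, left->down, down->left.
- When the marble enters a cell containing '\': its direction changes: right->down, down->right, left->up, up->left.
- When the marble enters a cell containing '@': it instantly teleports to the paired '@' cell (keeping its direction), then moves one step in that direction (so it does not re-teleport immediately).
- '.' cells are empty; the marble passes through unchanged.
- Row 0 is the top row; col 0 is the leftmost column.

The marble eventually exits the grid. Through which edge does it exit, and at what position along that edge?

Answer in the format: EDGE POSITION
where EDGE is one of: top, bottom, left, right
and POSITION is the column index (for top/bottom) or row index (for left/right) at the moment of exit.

Answer: bottom 5

Derivation:
Step 1: enter (0,5), '.' pass, move down to (1,5)
Step 2: enter (1,5), '.' pass, move down to (2,5)
Step 3: enter (2,5), '.' pass, move down to (3,5)
Step 4: enter (3,5), '.' pass, move down to (4,5)
Step 5: enter (4,5), '.' pass, move down to (5,5)
Step 6: enter (5,5), '.' pass, move down to (6,5)
Step 7: enter (6,5), '.' pass, move down to (7,5)
Step 8: at (7,5) — EXIT via bottom edge, pos 5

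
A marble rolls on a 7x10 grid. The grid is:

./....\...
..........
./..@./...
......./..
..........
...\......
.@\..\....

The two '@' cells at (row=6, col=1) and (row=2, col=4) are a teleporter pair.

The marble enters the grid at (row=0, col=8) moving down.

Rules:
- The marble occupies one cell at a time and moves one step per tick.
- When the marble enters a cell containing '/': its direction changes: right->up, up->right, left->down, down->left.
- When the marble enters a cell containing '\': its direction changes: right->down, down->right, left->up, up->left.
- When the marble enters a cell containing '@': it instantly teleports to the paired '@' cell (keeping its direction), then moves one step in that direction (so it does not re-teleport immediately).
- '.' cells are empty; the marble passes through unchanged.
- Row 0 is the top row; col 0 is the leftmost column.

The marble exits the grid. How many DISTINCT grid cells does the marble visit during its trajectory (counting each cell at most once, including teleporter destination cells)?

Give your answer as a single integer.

Step 1: enter (0,8), '.' pass, move down to (1,8)
Step 2: enter (1,8), '.' pass, move down to (2,8)
Step 3: enter (2,8), '.' pass, move down to (3,8)
Step 4: enter (3,8), '.' pass, move down to (4,8)
Step 5: enter (4,8), '.' pass, move down to (5,8)
Step 6: enter (5,8), '.' pass, move down to (6,8)
Step 7: enter (6,8), '.' pass, move down to (7,8)
Step 8: at (7,8) — EXIT via bottom edge, pos 8
Distinct cells visited: 7 (path length 7)

Answer: 7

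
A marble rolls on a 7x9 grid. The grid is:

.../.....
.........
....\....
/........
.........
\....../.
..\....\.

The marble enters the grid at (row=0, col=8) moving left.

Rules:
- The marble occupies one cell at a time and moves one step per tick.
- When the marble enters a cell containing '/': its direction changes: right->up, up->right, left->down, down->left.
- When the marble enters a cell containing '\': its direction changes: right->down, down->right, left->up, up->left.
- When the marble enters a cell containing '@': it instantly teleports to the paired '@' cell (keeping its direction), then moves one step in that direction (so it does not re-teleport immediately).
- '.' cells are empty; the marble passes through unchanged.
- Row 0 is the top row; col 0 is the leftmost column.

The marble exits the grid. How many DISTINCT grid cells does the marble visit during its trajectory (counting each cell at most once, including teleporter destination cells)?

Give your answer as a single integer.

Step 1: enter (0,8), '.' pass, move left to (0,7)
Step 2: enter (0,7), '.' pass, move left to (0,6)
Step 3: enter (0,6), '.' pass, move left to (0,5)
Step 4: enter (0,5), '.' pass, move left to (0,4)
Step 5: enter (0,4), '.' pass, move left to (0,3)
Step 6: enter (0,3), '/' deflects left->down, move down to (1,3)
Step 7: enter (1,3), '.' pass, move down to (2,3)
Step 8: enter (2,3), '.' pass, move down to (3,3)
Step 9: enter (3,3), '.' pass, move down to (4,3)
Step 10: enter (4,3), '.' pass, move down to (5,3)
Step 11: enter (5,3), '.' pass, move down to (6,3)
Step 12: enter (6,3), '.' pass, move down to (7,3)
Step 13: at (7,3) — EXIT via bottom edge, pos 3
Distinct cells visited: 12 (path length 12)

Answer: 12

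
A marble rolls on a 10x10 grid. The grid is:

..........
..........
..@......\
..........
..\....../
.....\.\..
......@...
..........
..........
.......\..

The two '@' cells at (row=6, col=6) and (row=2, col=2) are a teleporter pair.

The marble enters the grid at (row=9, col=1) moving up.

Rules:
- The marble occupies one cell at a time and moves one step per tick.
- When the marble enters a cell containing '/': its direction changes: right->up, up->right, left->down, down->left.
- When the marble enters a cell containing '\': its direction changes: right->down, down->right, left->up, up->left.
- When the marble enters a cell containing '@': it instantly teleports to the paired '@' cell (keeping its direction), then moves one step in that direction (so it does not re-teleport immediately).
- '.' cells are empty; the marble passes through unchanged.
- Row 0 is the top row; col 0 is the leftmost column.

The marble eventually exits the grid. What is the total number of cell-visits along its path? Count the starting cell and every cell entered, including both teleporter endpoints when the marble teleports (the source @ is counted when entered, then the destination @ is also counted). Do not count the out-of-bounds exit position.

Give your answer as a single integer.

Step 1: enter (9,1), '.' pass, move up to (8,1)
Step 2: enter (8,1), '.' pass, move up to (7,1)
Step 3: enter (7,1), '.' pass, move up to (6,1)
Step 4: enter (6,1), '.' pass, move up to (5,1)
Step 5: enter (5,1), '.' pass, move up to (4,1)
Step 6: enter (4,1), '.' pass, move up to (3,1)
Step 7: enter (3,1), '.' pass, move up to (2,1)
Step 8: enter (2,1), '.' pass, move up to (1,1)
Step 9: enter (1,1), '.' pass, move up to (0,1)
Step 10: enter (0,1), '.' pass, move up to (-1,1)
Step 11: at (-1,1) — EXIT via top edge, pos 1
Path length (cell visits): 10

Answer: 10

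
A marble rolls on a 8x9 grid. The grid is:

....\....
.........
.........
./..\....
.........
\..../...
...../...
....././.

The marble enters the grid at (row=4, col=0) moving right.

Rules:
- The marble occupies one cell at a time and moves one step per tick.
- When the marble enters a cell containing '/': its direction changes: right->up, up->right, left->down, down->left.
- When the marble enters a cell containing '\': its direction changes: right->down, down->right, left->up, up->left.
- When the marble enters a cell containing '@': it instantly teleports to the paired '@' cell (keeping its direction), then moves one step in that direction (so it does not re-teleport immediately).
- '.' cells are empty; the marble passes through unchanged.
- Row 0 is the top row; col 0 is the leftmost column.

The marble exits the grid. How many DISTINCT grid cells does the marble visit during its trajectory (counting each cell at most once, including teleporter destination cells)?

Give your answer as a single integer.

Answer: 9

Derivation:
Step 1: enter (4,0), '.' pass, move right to (4,1)
Step 2: enter (4,1), '.' pass, move right to (4,2)
Step 3: enter (4,2), '.' pass, move right to (4,3)
Step 4: enter (4,3), '.' pass, move right to (4,4)
Step 5: enter (4,4), '.' pass, move right to (4,5)
Step 6: enter (4,5), '.' pass, move right to (4,6)
Step 7: enter (4,6), '.' pass, move right to (4,7)
Step 8: enter (4,7), '.' pass, move right to (4,8)
Step 9: enter (4,8), '.' pass, move right to (4,9)
Step 10: at (4,9) — EXIT via right edge, pos 4
Distinct cells visited: 9 (path length 9)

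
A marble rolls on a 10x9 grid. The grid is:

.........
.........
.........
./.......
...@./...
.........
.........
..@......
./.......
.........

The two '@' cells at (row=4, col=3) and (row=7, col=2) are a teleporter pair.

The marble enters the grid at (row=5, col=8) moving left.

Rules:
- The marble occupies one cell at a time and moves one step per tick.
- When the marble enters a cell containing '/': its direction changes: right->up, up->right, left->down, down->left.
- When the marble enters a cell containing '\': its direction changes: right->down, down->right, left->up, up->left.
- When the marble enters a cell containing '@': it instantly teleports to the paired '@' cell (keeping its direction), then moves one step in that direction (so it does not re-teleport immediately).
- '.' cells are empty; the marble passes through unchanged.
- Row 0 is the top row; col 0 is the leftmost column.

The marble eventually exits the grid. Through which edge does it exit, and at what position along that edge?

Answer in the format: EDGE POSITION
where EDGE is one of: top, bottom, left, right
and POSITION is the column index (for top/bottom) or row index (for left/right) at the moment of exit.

Step 1: enter (5,8), '.' pass, move left to (5,7)
Step 2: enter (5,7), '.' pass, move left to (5,6)
Step 3: enter (5,6), '.' pass, move left to (5,5)
Step 4: enter (5,5), '.' pass, move left to (5,4)
Step 5: enter (5,4), '.' pass, move left to (5,3)
Step 6: enter (5,3), '.' pass, move left to (5,2)
Step 7: enter (5,2), '.' pass, move left to (5,1)
Step 8: enter (5,1), '.' pass, move left to (5,0)
Step 9: enter (5,0), '.' pass, move left to (5,-1)
Step 10: at (5,-1) — EXIT via left edge, pos 5

Answer: left 5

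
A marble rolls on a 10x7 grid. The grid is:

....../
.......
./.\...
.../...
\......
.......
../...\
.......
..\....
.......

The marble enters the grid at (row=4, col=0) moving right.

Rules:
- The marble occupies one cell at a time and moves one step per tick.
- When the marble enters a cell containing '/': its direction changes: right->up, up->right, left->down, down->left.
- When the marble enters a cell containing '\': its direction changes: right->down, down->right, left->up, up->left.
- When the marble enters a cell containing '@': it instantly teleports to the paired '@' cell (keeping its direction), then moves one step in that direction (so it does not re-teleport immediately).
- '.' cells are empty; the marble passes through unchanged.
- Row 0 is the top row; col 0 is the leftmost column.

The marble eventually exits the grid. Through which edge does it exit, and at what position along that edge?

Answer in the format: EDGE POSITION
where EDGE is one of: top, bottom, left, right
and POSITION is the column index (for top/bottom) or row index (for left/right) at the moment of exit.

Step 1: enter (4,0), '\' deflects right->down, move down to (5,0)
Step 2: enter (5,0), '.' pass, move down to (6,0)
Step 3: enter (6,0), '.' pass, move down to (7,0)
Step 4: enter (7,0), '.' pass, move down to (8,0)
Step 5: enter (8,0), '.' pass, move down to (9,0)
Step 6: enter (9,0), '.' pass, move down to (10,0)
Step 7: at (10,0) — EXIT via bottom edge, pos 0

Answer: bottom 0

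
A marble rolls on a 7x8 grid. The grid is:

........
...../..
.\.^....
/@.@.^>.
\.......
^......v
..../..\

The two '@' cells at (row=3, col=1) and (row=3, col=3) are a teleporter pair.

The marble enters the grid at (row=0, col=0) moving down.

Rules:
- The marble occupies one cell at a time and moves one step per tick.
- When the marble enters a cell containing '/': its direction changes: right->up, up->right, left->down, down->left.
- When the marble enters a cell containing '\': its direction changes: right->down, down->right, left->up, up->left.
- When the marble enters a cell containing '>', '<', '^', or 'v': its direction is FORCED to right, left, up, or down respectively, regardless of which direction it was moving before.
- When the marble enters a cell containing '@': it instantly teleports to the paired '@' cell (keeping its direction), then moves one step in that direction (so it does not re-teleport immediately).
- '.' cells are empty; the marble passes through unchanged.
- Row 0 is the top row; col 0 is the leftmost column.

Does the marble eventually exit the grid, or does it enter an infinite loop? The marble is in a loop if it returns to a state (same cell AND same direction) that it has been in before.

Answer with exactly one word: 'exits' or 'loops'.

Answer: exits

Derivation:
Step 1: enter (0,0), '.' pass, move down to (1,0)
Step 2: enter (1,0), '.' pass, move down to (2,0)
Step 3: enter (2,0), '.' pass, move down to (3,0)
Step 4: enter (3,0), '/' deflects down->left, move left to (3,-1)
Step 5: at (3,-1) — EXIT via left edge, pos 3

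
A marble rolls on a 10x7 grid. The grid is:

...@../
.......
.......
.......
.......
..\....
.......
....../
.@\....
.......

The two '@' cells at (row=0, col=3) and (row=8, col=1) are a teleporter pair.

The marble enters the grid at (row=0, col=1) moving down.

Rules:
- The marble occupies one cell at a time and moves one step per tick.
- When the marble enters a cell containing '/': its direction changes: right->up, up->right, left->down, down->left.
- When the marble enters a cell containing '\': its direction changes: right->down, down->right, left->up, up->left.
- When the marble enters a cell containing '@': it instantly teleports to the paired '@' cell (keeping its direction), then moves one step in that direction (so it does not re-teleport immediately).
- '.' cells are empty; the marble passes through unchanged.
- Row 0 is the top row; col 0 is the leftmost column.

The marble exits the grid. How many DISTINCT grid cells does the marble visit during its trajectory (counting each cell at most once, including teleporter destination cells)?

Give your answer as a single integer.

Answer: 19

Derivation:
Step 1: enter (0,1), '.' pass, move down to (1,1)
Step 2: enter (1,1), '.' pass, move down to (2,1)
Step 3: enter (2,1), '.' pass, move down to (3,1)
Step 4: enter (3,1), '.' pass, move down to (4,1)
Step 5: enter (4,1), '.' pass, move down to (5,1)
Step 6: enter (5,1), '.' pass, move down to (6,1)
Step 7: enter (6,1), '.' pass, move down to (7,1)
Step 8: enter (7,1), '.' pass, move down to (8,1)
Step 9: enter (8,1), '@' teleport (8,1)->(0,3), also enter (0,3), move down to (1,3)
Step 10: enter (1,3), '.' pass, move down to (2,3)
Step 11: enter (2,3), '.' pass, move down to (3,3)
Step 12: enter (3,3), '.' pass, move down to (4,3)
Step 13: enter (4,3), '.' pass, move down to (5,3)
Step 14: enter (5,3), '.' pass, move down to (6,3)
Step 15: enter (6,3), '.' pass, move down to (7,3)
Step 16: enter (7,3), '.' pass, move down to (8,3)
Step 17: enter (8,3), '.' pass, move down to (9,3)
Step 18: enter (9,3), '.' pass, move down to (10,3)
Step 19: at (10,3) — EXIT via bottom edge, pos 3
Distinct cells visited: 19 (path length 19)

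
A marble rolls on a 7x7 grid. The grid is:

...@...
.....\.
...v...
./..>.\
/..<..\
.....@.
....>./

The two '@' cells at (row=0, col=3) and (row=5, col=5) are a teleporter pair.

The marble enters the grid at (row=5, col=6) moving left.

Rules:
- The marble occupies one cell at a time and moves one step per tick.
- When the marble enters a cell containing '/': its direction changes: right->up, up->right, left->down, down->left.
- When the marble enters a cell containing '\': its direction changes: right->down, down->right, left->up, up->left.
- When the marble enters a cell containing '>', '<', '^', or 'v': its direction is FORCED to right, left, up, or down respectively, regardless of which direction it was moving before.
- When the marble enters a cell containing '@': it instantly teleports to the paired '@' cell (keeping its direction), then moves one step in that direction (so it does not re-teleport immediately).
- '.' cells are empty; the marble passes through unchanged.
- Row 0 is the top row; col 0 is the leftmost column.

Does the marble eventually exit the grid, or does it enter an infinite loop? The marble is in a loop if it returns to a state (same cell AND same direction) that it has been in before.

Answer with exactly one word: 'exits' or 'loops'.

Step 1: enter (5,6), '.' pass, move left to (5,5)
Step 2: enter (5,5), '@' teleport (5,5)->(0,3), also enter (0,3), move left to (0,2)
Step 3: enter (0,2), '.' pass, move left to (0,1)
Step 4: enter (0,1), '.' pass, move left to (0,0)
Step 5: enter (0,0), '.' pass, move left to (0,-1)
Step 6: at (0,-1) — EXIT via left edge, pos 0

Answer: exits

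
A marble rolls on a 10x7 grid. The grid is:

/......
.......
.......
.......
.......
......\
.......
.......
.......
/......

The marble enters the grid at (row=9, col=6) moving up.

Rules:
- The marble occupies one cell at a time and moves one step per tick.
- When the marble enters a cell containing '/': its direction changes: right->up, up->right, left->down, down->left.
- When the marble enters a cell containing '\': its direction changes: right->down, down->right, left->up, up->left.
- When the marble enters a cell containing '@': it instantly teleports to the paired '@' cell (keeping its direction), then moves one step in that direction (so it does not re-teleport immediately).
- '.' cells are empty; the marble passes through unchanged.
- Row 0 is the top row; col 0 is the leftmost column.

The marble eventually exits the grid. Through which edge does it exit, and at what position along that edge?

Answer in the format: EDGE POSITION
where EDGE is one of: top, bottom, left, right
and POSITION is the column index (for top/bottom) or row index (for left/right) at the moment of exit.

Step 1: enter (9,6), '.' pass, move up to (8,6)
Step 2: enter (8,6), '.' pass, move up to (7,6)
Step 3: enter (7,6), '.' pass, move up to (6,6)
Step 4: enter (6,6), '.' pass, move up to (5,6)
Step 5: enter (5,6), '\' deflects up->left, move left to (5,5)
Step 6: enter (5,5), '.' pass, move left to (5,4)
Step 7: enter (5,4), '.' pass, move left to (5,3)
Step 8: enter (5,3), '.' pass, move left to (5,2)
Step 9: enter (5,2), '.' pass, move left to (5,1)
Step 10: enter (5,1), '.' pass, move left to (5,0)
Step 11: enter (5,0), '.' pass, move left to (5,-1)
Step 12: at (5,-1) — EXIT via left edge, pos 5

Answer: left 5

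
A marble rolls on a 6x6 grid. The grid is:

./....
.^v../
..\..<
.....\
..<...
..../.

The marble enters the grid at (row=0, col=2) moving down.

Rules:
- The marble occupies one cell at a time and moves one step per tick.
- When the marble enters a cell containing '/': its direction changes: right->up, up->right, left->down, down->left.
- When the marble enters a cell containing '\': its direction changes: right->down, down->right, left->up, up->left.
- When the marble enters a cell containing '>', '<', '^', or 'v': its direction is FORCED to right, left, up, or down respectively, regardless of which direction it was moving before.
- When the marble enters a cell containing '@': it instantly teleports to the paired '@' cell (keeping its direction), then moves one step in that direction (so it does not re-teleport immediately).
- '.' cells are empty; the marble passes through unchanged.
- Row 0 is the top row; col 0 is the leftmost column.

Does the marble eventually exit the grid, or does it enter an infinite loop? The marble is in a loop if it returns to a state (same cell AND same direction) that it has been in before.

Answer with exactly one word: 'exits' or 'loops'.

Answer: loops

Derivation:
Step 1: enter (0,2), '.' pass, move down to (1,2)
Step 2: enter (1,2), 'v' forces down->down, move down to (2,2)
Step 3: enter (2,2), '\' deflects down->right, move right to (2,3)
Step 4: enter (2,3), '.' pass, move right to (2,4)
Step 5: enter (2,4), '.' pass, move right to (2,5)
Step 6: enter (2,5), '<' forces right->left, move left to (2,4)
Step 7: enter (2,4), '.' pass, move left to (2,3)
Step 8: enter (2,3), '.' pass, move left to (2,2)
Step 9: enter (2,2), '\' deflects left->up, move up to (1,2)
Step 10: enter (1,2), 'v' forces up->down, move down to (2,2)
Step 11: at (2,2) dir=down — LOOP DETECTED (seen before)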